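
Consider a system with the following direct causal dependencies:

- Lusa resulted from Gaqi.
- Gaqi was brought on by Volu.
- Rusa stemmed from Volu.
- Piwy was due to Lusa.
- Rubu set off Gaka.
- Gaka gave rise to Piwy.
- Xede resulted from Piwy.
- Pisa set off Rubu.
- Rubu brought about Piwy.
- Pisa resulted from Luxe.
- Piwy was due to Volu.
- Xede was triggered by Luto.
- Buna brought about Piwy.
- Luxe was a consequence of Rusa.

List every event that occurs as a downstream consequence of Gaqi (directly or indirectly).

Lusa, Piwy, Xede

Direct effects: Lusa.
2 steps out: Piwy.
3 steps out: Xede.
Not reachable from it: Volu, Rusa, Luxe, Buna, Pisa, Rubu, Luto, Gaka.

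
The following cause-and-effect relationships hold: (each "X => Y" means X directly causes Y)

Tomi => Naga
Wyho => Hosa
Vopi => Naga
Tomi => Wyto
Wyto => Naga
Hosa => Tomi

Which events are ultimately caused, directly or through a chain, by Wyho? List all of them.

Direct effects: Hosa.
2 steps out: Tomi.
3 steps out: Wyto, Naga.
Not reachable from it: Vopi.

Hosa, Naga, Tomi, Wyto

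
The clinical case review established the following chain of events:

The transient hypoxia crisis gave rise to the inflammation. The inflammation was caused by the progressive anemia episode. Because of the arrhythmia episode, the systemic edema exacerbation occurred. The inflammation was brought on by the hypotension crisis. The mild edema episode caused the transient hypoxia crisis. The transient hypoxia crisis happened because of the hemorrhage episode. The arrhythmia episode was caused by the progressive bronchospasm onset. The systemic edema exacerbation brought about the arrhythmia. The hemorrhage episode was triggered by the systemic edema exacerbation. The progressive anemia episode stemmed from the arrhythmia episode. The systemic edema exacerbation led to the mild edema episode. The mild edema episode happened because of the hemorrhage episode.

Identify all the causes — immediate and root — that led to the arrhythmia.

Immediate cause of the arrhythmia: the systemic edema exacerbation.
Further upstream: the progressive bronchospasm onset, the arrhythmia episode.

the arrhythmia episode, the progressive bronchospasm onset, the systemic edema exacerbation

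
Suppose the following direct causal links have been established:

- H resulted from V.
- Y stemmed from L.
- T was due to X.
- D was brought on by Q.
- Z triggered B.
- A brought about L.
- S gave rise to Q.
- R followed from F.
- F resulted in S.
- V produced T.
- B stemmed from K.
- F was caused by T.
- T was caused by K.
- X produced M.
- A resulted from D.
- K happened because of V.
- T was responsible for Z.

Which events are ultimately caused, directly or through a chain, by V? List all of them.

A, B, D, F, H, K, L, Q, R, S, T, Y, Z

Direct effects: H, K, T.
2 steps out: F, Z, B.
3 steps out: S, R.
4 steps out: Q.
5 steps out: D.
6 steps out: A.
7 steps out: L.
8 steps out: Y.
Not reachable from it: X, M.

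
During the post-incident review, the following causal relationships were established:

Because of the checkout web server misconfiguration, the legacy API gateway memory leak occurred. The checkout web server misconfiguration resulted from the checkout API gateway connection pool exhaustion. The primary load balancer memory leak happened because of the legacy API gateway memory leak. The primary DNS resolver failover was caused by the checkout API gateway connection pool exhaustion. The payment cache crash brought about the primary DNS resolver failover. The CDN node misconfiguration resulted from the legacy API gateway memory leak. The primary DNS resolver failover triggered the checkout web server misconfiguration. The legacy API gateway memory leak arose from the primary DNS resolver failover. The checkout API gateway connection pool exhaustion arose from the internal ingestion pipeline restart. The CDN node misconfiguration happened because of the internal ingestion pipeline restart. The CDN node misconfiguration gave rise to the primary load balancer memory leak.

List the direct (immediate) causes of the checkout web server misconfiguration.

the checkout API gateway connection pool exhaustion, the primary DNS resolver failover

Upstream contributors include the internal ingestion pipeline restart, the payment cache crash, but only the checkout API gateway connection pool exhaustion, the primary DNS resolver failover feed directly into the checkout web server misconfiguration.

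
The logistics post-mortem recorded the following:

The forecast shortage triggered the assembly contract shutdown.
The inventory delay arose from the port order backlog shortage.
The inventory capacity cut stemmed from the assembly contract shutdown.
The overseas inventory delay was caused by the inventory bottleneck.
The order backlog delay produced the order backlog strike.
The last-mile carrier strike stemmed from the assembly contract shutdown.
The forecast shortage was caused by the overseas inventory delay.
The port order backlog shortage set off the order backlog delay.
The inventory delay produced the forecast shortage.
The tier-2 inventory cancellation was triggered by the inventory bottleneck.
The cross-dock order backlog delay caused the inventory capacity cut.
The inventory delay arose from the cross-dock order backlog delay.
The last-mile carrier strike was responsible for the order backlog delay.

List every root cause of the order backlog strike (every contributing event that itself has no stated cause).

Tracing upstream from the order backlog strike: the order backlog strike ← the order backlog delay ← the last-mile carrier strike ← the assembly contract shutdown ← the forecast shortage ← the overseas inventory delay ← the inventory bottleneck.
A separate upstream branch: the order backlog strike ← the order backlog delay ← the last-mile carrier strike ← the assembly contract shutdown ← the forecast shortage ← the inventory delay ← the cross-dock order backlog delay.
A separate upstream branch: the order backlog strike ← the order backlog delay ← the port order backlog shortage.
Each of those chain origins has no stated cause.

the cross-dock order backlog delay, the inventory bottleneck, the port order backlog shortage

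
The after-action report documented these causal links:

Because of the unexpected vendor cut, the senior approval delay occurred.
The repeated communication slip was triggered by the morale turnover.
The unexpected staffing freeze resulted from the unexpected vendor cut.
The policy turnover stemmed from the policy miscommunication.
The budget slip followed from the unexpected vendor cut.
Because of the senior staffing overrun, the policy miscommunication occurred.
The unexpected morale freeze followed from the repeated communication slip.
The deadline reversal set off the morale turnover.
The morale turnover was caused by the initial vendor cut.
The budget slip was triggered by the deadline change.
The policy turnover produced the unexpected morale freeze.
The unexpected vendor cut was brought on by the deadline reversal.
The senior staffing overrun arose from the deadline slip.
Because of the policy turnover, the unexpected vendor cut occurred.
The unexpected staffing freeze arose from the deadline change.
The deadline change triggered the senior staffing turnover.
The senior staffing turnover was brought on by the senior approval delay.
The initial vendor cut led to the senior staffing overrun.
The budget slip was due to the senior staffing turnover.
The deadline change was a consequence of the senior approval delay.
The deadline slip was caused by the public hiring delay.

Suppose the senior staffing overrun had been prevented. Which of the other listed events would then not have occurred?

the policy miscommunication, the policy turnover

Downstream of the senior staffing overrun: the policy miscommunication, the policy turnover, the unexpected vendor cut, the senior approval delay, the unexpected morale freeze, the deadline change, the unexpected staffing freeze, the senior staffing turnover, the budget slip.
Of those, still caused via another path: the unexpected vendor cut, the senior approval delay, the unexpected morale freeze, the deadline change, the unexpected staffing freeze, the senior staffing turnover, the budget slip.
The remainder have no surviving cause.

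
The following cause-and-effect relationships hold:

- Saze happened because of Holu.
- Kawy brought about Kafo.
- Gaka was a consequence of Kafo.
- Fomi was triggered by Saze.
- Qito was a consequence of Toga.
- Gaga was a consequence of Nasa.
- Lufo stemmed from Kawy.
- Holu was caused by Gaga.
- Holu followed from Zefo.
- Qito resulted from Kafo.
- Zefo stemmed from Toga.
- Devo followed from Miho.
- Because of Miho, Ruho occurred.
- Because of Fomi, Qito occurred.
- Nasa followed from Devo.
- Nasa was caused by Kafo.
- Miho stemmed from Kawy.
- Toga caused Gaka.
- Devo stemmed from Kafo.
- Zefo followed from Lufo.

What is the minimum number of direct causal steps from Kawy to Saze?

4

Shortest chain: Kawy → Lufo → Zefo → Holu → Saze.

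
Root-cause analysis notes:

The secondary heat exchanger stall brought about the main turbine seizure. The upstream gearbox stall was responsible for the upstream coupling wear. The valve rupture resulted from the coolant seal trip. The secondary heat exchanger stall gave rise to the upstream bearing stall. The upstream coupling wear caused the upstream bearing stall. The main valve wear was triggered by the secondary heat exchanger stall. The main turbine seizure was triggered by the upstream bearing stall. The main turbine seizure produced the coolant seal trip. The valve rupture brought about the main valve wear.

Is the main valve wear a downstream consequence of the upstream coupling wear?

There is a causal chain: the upstream coupling wear → the upstream bearing stall → the main turbine seizure → the coolant seal trip → the valve rupture → the main valve wear.

Yes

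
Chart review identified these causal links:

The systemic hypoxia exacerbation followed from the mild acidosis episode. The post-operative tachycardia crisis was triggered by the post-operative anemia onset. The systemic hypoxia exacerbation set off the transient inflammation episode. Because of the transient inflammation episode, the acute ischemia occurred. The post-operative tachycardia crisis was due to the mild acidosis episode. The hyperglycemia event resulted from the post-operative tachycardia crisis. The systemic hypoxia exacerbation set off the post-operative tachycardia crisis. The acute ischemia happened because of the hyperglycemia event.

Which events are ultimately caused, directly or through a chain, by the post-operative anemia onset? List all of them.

the acute ischemia, the hyperglycemia event, the post-operative tachycardia crisis

Direct effects: the post-operative tachycardia crisis.
2 steps out: the hyperglycemia event.
3 steps out: the acute ischemia.
Not reachable from it: the mild acidosis episode, the systemic hypoxia exacerbation, the transient inflammation episode.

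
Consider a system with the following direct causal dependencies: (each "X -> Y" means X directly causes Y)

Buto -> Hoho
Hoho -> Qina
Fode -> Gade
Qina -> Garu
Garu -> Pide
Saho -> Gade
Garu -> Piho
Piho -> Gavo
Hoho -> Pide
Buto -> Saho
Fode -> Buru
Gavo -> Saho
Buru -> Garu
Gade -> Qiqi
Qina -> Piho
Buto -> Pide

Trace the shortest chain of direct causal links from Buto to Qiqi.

Buto → Saho → Gade → Qiqi

Buto → Saho
Saho → Gade
Gade → Qiqi
Length: 3 steps.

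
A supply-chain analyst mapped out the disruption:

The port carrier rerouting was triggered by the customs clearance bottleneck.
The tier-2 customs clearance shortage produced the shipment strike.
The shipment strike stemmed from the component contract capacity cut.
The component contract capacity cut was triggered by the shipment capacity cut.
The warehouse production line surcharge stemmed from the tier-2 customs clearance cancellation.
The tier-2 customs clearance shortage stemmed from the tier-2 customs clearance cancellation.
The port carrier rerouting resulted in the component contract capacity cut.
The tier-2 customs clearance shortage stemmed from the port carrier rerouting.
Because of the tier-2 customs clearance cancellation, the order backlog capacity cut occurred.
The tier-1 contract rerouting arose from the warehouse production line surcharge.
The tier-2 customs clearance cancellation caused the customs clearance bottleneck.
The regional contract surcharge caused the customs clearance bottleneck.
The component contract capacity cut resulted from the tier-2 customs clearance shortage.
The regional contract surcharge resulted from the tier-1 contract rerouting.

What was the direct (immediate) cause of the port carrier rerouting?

the customs clearance bottleneck

Upstream contributors include the tier-2 customs clearance cancellation, the warehouse production line surcharge, the tier-1 contract rerouting, the regional contract surcharge, but only the customs clearance bottleneck feeds directly into the port carrier rerouting.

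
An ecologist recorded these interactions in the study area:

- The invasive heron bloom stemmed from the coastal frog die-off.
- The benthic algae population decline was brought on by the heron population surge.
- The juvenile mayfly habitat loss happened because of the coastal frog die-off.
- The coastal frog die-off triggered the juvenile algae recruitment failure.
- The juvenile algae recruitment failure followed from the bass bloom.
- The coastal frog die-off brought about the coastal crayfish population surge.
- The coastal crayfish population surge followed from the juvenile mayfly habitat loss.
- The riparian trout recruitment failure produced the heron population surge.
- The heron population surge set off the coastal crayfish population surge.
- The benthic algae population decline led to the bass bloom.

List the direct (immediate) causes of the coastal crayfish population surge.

Upstream contributors include the riparian trout recruitment failure, but only the coastal frog die-off, the heron population surge, the juvenile mayfly habitat loss feed directly into the coastal crayfish population surge.

the coastal frog die-off, the heron population surge, the juvenile mayfly habitat loss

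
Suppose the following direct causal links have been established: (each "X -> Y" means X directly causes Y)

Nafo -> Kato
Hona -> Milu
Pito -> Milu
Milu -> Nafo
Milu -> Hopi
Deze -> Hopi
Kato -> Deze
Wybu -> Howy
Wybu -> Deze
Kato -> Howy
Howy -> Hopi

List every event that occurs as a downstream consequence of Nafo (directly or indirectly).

Deze, Hopi, Howy, Kato

Direct effects: Kato.
2 steps out: Deze, Howy.
3 steps out: Hopi.
Not reachable from it: Pito, Wybu, Hona, Milu.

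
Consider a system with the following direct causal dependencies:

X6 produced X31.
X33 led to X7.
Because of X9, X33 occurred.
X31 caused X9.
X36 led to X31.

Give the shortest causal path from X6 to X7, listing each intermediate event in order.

X6 → X31 → X9 → X33 → X7

X6 → X31
X31 → X9
X9 → X33
X33 → X7
Length: 4 steps.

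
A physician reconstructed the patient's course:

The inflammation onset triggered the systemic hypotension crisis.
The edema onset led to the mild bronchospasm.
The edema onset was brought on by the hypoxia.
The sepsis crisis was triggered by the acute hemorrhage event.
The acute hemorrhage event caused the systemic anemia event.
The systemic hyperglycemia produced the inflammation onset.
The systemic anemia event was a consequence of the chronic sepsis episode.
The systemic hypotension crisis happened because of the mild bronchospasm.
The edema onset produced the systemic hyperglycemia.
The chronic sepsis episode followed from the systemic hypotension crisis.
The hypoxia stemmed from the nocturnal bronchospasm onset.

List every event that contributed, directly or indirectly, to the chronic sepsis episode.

the edema onset, the hypoxia, the inflammation onset, the mild bronchospasm, the nocturnal bronchospasm onset, the systemic hyperglycemia, the systemic hypotension crisis

Immediate cause of the chronic sepsis episode: the systemic hypotension crisis.
Further upstream: the nocturnal bronchospasm onset, the hypoxia, the edema onset, the systemic hyperglycemia, the inflammation onset, the mild bronchospasm.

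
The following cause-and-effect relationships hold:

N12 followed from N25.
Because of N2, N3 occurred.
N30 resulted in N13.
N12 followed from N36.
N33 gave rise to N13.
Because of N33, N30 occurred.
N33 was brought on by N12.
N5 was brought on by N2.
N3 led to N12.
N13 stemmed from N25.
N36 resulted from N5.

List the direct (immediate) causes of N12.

N25, N3, N36

Upstream contributors include N2, N5, but only N25, N3, N36 feed directly into N12.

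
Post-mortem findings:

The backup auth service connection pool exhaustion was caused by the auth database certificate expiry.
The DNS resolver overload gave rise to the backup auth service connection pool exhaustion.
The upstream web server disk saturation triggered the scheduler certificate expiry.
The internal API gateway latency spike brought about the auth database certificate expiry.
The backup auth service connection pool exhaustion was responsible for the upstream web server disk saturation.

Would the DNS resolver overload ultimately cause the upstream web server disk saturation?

There is a causal chain: the DNS resolver overload → the backup auth service connection pool exhaustion → the upstream web server disk saturation.

Yes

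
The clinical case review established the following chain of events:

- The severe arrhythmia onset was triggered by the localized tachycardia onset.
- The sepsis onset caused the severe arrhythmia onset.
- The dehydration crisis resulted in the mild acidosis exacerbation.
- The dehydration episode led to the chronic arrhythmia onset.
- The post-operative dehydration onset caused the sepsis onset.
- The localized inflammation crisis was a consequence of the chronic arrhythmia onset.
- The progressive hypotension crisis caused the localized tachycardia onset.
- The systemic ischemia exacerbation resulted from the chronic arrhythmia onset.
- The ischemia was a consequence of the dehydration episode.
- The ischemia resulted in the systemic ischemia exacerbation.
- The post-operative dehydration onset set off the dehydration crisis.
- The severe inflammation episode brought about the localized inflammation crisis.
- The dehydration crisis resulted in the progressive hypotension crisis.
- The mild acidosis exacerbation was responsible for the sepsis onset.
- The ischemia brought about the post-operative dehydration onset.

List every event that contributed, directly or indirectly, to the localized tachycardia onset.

Immediate cause of the localized tachycardia onset: the progressive hypotension crisis.
Further upstream: the dehydration episode, the ischemia, the post-operative dehydration onset, the dehydration crisis.

the dehydration crisis, the dehydration episode, the ischemia, the post-operative dehydration onset, the progressive hypotension crisis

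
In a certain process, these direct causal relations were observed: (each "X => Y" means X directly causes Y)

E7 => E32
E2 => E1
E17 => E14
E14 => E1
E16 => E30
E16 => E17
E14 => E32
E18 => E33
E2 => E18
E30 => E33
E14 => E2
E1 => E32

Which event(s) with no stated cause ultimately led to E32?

Tracing upstream from E32: E32 ← E14 ← E17 ← E16.
A separate upstream branch: E32 ← E7.
Each of those chain origins has no stated cause.

E16, E7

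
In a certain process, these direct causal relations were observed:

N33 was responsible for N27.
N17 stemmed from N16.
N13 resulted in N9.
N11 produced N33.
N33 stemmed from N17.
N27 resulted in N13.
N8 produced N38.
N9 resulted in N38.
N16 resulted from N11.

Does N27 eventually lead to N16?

N27 leads to N13, N9, N38; N16 is not among them.

No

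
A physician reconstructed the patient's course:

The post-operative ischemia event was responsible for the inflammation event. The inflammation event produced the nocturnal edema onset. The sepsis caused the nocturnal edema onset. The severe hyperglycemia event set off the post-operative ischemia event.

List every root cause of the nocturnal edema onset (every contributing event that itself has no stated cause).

Tracing upstream from the nocturnal edema onset: the nocturnal edema onset ← the inflammation event ← the post-operative ischemia event ← the severe hyperglycemia event.
A separate upstream branch: the nocturnal edema onset ← the sepsis.
Each of those chain origins has no stated cause.

the sepsis, the severe hyperglycemia event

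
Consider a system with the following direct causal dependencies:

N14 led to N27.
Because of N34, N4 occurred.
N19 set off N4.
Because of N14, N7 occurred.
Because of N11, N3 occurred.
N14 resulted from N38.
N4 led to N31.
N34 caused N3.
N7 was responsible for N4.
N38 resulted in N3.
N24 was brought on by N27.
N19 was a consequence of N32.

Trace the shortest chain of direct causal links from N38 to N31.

N38 → N14
N14 → N7
N7 → N4
N4 → N31
Length: 4 steps.

N38 → N14 → N7 → N4 → N31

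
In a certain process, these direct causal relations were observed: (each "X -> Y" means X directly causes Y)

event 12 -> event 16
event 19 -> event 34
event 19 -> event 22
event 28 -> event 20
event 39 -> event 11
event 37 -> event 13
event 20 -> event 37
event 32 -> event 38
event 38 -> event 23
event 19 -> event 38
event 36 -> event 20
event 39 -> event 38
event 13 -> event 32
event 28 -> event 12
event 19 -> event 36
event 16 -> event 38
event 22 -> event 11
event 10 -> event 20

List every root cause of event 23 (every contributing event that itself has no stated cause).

event 10, event 19, event 28, event 39

Tracing upstream from event 23: event 23 ← event 38 ← event 16 ← event 12 ← event 28.
A separate upstream branch: event 23 ← event 38 ← event 19.
A separate upstream branch: event 23 ← event 38 ← event 32 ← event 13 ← event 37 ← event 20 ← event 10.
A separate upstream branch: event 23 ← event 38 ← event 39.
Each of those chain origins has no stated cause.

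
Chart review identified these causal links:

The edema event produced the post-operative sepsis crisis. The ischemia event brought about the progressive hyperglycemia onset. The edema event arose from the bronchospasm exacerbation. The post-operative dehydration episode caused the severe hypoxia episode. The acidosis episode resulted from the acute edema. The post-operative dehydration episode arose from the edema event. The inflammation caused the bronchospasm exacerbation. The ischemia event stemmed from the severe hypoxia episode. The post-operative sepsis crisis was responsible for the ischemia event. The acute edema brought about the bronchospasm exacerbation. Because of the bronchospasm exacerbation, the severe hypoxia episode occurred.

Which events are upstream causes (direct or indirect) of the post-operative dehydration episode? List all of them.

the acute edema, the bronchospasm exacerbation, the edema event, the inflammation

Immediate cause of the post-operative dehydration episode: the edema event.
Further upstream: the acute edema, the bronchospasm exacerbation, the inflammation.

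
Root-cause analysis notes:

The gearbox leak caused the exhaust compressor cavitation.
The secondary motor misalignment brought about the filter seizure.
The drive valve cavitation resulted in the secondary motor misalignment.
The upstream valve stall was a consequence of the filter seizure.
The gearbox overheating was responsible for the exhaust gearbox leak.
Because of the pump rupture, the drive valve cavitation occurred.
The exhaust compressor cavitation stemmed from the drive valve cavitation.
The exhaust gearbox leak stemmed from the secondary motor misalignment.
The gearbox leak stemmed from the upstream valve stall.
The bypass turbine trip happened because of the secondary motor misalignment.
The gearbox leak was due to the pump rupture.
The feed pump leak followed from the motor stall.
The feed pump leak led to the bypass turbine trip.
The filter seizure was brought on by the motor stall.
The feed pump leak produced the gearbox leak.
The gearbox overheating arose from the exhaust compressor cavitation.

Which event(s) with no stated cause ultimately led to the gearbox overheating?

the motor stall, the pump rupture

Tracing upstream from the gearbox overheating: the gearbox overheating ← the exhaust compressor cavitation ← the gearbox leak ← the feed pump leak ← the motor stall.
A separate upstream branch: the gearbox overheating ← the exhaust compressor cavitation ← the drive valve cavitation ← the pump rupture.
Each of those chain origins has no stated cause.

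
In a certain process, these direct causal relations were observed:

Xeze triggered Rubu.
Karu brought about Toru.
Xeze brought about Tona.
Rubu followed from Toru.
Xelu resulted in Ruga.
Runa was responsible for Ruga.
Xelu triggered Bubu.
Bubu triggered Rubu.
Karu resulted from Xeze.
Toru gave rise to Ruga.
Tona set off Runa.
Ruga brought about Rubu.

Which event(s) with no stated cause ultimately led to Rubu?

Tracing upstream from Rubu: Rubu ← Xeze.
A separate upstream branch: Rubu ← Bubu ← Xelu.
Each of those chain origins has no stated cause.

Xelu, Xeze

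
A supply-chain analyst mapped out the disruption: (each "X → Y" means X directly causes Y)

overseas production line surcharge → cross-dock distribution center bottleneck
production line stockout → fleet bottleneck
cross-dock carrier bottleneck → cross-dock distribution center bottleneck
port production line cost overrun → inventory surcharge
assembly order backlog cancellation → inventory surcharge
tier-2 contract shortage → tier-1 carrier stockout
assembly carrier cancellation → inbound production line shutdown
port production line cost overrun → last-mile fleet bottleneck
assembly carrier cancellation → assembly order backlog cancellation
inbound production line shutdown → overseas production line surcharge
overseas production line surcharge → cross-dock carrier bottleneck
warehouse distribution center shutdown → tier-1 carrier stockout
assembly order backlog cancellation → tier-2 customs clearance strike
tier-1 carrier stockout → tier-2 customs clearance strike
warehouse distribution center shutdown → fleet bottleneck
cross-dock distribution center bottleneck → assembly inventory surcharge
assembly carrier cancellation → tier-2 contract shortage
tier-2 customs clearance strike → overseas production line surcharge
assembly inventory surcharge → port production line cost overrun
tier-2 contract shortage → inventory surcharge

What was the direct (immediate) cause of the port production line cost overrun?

the assembly inventory surcharge

Upstream contributors include the assembly carrier cancellation, the warehouse distribution center shutdown, the inbound production line shutdown, the tier-2 contract shortage, the assembly order backlog cancellation, the tier-1 carrier stockout, the tier-2 customs clearance strike, the overseas production line surcharge, the cross-dock carrier bottleneck, the cross-dock distribution center bottleneck, but only the assembly inventory surcharge feeds directly into the port production line cost overrun.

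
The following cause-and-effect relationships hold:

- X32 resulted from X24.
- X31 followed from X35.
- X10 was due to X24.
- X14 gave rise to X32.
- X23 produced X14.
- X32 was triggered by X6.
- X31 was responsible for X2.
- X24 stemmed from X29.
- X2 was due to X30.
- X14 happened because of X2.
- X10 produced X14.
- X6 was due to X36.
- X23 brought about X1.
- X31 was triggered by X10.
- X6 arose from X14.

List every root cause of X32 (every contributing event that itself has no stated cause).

X23, X29, X30, X35, X36

Tracing upstream from X32: X32 ← X14 ← X2 ← X30.
A separate upstream branch: X32 ← X14 ← X23.
A separate upstream branch: X32 ← X24 ← X29.
A separate upstream branch: X32 ← X6 ← X36.
A separate upstream branch: X32 ← X14 ← X2 ← X31 ← X35.
Each of those chain origins has no stated cause.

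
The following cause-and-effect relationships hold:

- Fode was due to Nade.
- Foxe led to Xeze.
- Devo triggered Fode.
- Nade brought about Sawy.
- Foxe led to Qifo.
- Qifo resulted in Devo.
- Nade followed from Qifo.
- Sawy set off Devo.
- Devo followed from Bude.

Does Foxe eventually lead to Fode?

Yes

There is a causal chain: Foxe → Qifo → Nade → Fode.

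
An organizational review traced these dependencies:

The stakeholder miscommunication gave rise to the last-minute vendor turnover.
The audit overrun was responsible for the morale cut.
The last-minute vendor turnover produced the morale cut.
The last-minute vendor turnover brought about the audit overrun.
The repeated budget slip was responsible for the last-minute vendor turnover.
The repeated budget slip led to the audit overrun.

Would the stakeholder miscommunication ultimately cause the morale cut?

There is a causal chain: the stakeholder miscommunication → the last-minute vendor turnover → the morale cut.

Yes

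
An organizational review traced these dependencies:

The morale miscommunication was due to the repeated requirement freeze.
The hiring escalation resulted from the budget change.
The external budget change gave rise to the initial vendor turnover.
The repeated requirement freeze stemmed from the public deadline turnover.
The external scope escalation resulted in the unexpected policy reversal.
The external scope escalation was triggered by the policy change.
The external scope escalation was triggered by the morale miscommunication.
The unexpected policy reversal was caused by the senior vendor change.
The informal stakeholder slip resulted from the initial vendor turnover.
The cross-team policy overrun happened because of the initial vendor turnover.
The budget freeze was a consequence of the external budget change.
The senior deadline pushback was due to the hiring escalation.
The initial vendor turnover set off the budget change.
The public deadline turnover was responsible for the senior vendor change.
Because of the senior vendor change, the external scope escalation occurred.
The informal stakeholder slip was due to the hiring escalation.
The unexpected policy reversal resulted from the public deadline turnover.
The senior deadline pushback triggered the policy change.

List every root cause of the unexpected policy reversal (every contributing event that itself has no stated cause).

Tracing upstream from the unexpected policy reversal: the unexpected policy reversal ← the external scope escalation ← the policy change ← the senior deadline pushback ← the hiring escalation ← the budget change ← the initial vendor turnover ← the external budget change.
A separate upstream branch: the unexpected policy reversal ← the public deadline turnover.
Each of those chain origins has no stated cause.

the external budget change, the public deadline turnover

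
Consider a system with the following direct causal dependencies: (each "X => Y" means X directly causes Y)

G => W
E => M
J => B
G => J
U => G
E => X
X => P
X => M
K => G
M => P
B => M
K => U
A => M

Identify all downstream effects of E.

Direct effects: X, M.
2 steps out: P.
Not reachable from it: K, U, G, W, A, J, B.

M, P, X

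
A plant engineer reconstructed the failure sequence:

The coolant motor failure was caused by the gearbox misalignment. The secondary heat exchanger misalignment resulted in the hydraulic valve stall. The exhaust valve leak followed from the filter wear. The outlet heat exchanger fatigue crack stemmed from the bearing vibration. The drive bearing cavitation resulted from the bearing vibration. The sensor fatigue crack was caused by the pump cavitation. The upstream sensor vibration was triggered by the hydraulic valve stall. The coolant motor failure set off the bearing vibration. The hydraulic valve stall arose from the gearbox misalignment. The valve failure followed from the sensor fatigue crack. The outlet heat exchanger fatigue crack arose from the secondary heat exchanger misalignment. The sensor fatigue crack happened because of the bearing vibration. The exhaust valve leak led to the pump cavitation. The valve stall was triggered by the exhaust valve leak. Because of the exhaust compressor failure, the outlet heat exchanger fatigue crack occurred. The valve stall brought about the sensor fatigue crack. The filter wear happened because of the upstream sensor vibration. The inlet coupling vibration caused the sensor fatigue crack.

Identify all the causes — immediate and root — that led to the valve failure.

the bearing vibration, the coolant motor failure, the exhaust valve leak, the filter wear, the gearbox misalignment, the hydraulic valve stall, the inlet coupling vibration, the pump cavitation, the secondary heat exchanger misalignment, the sensor fatigue crack, the upstream sensor vibration, the valve stall

Immediate cause of the valve failure: the sensor fatigue crack.
Further upstream: the gearbox misalignment, the secondary heat exchanger misalignment, the hydraulic valve stall, the coolant motor failure, the bearing vibration, the inlet coupling vibration, the upstream sensor vibration, the filter wear, the exhaust valve leak, the valve stall, the pump cavitation.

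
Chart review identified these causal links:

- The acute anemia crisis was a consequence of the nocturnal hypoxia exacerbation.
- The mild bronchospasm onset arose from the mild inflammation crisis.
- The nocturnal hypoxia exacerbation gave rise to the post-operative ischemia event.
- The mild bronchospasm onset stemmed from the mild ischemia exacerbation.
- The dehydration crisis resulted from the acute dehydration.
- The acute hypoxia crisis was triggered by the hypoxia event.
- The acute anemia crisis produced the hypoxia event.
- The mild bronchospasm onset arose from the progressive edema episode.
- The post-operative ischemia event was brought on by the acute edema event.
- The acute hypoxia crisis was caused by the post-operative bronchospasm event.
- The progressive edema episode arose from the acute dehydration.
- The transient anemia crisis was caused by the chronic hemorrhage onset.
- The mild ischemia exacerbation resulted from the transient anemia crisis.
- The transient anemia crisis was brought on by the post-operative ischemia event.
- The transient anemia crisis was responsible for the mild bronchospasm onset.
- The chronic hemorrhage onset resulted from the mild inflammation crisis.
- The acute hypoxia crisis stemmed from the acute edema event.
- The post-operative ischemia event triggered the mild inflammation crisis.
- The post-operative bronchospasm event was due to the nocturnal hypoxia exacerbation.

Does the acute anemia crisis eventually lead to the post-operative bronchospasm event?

No

The acute anemia crisis leads to the hypoxia event, the acute hypoxia crisis; the post-operative bronchospasm event is not among them.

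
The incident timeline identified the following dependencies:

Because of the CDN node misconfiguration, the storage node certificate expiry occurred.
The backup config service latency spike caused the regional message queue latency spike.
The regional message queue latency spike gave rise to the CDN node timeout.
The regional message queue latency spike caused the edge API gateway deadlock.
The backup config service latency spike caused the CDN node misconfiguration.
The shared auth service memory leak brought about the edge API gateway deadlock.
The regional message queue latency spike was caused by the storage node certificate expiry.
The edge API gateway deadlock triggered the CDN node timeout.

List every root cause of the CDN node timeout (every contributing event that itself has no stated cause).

Tracing upstream from the CDN node timeout: the CDN node timeout ← the regional message queue latency spike ← the backup config service latency spike.
A separate upstream branch: the CDN node timeout ← the edge API gateway deadlock ← the shared auth service memory leak.
Each of those chain origins has no stated cause.

the backup config service latency spike, the shared auth service memory leak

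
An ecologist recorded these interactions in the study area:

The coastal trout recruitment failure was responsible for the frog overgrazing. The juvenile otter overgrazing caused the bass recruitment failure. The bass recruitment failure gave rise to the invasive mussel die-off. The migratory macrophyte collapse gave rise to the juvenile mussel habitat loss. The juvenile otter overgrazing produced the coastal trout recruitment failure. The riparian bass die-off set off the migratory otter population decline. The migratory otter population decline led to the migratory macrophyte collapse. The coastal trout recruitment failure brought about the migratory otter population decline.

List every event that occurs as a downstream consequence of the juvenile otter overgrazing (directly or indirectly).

the bass recruitment failure, the coastal trout recruitment failure, the frog overgrazing, the invasive mussel die-off, the juvenile mussel habitat loss, the migratory macrophyte collapse, the migratory otter population decline

Direct effects: the bass recruitment failure, the coastal trout recruitment failure.
2 steps out: the invasive mussel die-off, the migratory otter population decline, the frog overgrazing.
3 steps out: the migratory macrophyte collapse.
4 steps out: the juvenile mussel habitat loss.
Not reachable from it: the riparian bass die-off.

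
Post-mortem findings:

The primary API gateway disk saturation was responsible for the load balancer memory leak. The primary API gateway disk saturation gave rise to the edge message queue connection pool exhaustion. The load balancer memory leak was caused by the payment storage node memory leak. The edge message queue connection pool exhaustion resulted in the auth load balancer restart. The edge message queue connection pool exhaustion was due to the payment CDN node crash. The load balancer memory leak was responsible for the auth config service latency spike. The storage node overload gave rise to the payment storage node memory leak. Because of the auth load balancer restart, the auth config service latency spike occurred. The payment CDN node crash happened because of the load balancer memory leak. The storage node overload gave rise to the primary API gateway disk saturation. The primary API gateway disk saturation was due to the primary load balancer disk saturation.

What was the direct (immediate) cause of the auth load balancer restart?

Upstream contributors include the storage node overload, the payment storage node memory leak, the primary API gateway disk saturation, the load balancer memory leak, the payment CDN node crash, the primary load balancer disk saturation, but only the edge message queue connection pool exhaustion feeds directly into the auth load balancer restart.

the edge message queue connection pool exhaustion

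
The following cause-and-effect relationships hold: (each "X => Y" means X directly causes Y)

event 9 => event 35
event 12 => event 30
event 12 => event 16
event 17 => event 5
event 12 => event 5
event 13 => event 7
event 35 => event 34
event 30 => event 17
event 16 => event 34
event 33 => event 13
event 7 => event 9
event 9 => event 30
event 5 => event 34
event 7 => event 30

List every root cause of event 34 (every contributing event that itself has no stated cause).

event 12, event 33

Tracing upstream from event 34: event 34 ← event 35 ← event 9 ← event 7 ← event 13 ← event 33.
A separate upstream branch: event 34 ← event 16 ← event 12.
Each of those chain origins has no stated cause.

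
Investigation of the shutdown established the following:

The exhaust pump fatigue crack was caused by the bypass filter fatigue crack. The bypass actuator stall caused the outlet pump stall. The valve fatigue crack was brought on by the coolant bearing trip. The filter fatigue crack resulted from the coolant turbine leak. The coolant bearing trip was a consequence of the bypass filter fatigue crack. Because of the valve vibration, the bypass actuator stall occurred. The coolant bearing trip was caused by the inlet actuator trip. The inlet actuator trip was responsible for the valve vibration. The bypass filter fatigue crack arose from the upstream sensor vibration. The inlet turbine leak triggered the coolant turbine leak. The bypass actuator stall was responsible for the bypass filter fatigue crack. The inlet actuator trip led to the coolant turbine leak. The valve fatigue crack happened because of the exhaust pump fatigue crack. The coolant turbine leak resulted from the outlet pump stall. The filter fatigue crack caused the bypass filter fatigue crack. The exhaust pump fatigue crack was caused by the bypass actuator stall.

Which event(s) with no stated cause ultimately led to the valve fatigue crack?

Tracing upstream from the valve fatigue crack: the valve fatigue crack ← the coolant bearing trip ← the inlet actuator trip.
A separate upstream branch: the valve fatigue crack ← the coolant bearing trip ← the bypass filter fatigue crack ← the upstream sensor vibration.
A separate upstream branch: the valve fatigue crack ← the coolant bearing trip ← the bypass filter fatigue crack ← the filter fatigue crack ← the coolant turbine leak ← the inlet turbine leak.
Each of those chain origins has no stated cause.

the inlet actuator trip, the inlet turbine leak, the upstream sensor vibration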